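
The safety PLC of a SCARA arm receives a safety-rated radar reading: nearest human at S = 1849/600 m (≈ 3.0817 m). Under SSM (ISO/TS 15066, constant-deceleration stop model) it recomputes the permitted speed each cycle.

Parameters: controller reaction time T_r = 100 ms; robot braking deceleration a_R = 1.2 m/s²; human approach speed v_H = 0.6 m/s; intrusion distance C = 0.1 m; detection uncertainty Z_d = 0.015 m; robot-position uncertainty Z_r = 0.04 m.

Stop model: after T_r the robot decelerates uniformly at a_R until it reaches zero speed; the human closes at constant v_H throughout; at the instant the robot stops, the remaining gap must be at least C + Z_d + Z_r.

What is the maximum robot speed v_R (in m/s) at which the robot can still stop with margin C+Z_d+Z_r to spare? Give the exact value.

at the boundary: (5/12)·v² + (3/5)·v + (-43/15) = 0
  disc = (3/5)² − 4·(5/12)·(-43/15) = 1156/225 ; √disc = 34/15
  v_R = (−(3/5) + 34/15) / (2·(5/12)) = 2 m/s
check:
braking lasts T_s = 2/(6/5) = 1.6667 s
robot covers v_R·T_r = 2.0000·0.1000 = 0.2000 m before braking
robot covers 2.0000·1.6667 − ½·1.2000·1.6667² = 1.6667 m while stopping
human closes 0.6000·1.7667 = 1.0600 m
C+Z_d+Z_r = 0.1000+0.0150+0.0400 = 0.1550 m
sum ≈ 0.2000+1.6667+1.0600+0.1550 ≈ 3.0817 m = S ✓

v_R_max = 2 m/s = 2.0000 m/s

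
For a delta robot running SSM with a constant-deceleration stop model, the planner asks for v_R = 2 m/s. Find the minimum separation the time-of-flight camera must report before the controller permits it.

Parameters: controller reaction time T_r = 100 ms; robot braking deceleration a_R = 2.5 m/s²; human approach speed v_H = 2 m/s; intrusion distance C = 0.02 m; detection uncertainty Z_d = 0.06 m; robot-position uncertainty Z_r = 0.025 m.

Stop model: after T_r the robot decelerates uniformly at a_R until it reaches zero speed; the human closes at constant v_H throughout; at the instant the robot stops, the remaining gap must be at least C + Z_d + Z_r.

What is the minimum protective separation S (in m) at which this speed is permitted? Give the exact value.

stop time T_s = 2/(5/2) = 0.8000 s
robot covers v_R·T_r = 2.0000·0.1000 = 0.2000 m before braking
braking distance = 2.0000²/(2·2.5000) = 0.8000 m
human over T_r+T_s: 2.0000·(0.1000+0.8000) = 1.8000 m
residual clearance needed = 0.0200+0.0600+0.0250 = 0.1050 m
S_min ≈ 0.2000+0.8000+1.8000+0.1050  ⇒  S_min = 581/200 m

S_min = 581/200 m = 2.9050 m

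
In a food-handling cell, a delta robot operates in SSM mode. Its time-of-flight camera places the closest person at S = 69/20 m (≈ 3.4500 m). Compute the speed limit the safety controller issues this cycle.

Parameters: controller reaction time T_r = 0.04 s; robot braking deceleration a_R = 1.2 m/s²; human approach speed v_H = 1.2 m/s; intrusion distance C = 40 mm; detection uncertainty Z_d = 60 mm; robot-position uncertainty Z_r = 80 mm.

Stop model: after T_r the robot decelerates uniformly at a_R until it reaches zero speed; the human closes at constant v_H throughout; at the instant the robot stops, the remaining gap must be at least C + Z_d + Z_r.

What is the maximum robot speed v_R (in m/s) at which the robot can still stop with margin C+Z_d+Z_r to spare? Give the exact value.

quadratic (5/12)·v² + (26/25)·v + (-1611/500) = 0
  disc = (26/25)² − 4·(5/12)·(-1611/500) = 16129/2500 ; √disc = 127/50
  v_R = (−(26/25) + 127/50) / (2·(5/12)) = 9/5 m/s
check:
stop time T_s = (9/5)/(6/5) = 1.5000 s
robot covers v_R·T_r = 1.8000·0.0400 = 0.0720 m before braking
braking distance = 1.8000²/(2·1.2000) = 1.3500 m
person approaches 1.2000·(0.0400+1.5000) = 1.8480 m
C+Z_d+Z_r = 0.0400+0.0600+0.0800 = 0.1800 m
sum ≈ 0.0720+1.3500+1.8480+0.1800 ≈ 3.4500 m = S ✓

v_R_max = 9/5 m/s = 1.8000 m/s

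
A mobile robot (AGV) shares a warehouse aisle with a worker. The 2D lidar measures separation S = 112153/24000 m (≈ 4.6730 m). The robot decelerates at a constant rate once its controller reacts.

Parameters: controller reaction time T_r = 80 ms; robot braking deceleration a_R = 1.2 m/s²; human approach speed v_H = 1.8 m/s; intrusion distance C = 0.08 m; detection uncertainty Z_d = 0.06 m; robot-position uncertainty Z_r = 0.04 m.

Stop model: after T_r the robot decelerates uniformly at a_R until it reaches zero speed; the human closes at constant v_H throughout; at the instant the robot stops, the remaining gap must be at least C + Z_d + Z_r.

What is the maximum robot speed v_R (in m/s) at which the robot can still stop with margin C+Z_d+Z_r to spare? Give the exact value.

v_R_max = 37/20 m/s = 1.8500 m/s

collect terms ⇒ (5/12)·v_R² + (79/50)·v_R + (-104377/24000) = 0
  disc = (79/50)² − 4·(5/12)·(-104377/24000) = 3508129/360000 ; √disc = 1873/600
  v_R = (−(79/50) + 1873/600) / (2·(5/12)) = 37/20 m/s
check:
stop time T_s = (37/20)/(6/5) = 1.5417 s
robot in T_r: 1.8500·0.0800 = 0.1480 m
robot under decel: 1.8500²/(2·1.2000) = 1.4260 m
person approaches 1.8000·(0.0800+1.5417) = 2.9190 m
C+Z_d+Z_r = 0.0800+0.0600+0.0400 = 0.1800 m
sum ≈ 0.1480+1.4260+2.9190+0.1800 ≈ 4.6730 m = S ✓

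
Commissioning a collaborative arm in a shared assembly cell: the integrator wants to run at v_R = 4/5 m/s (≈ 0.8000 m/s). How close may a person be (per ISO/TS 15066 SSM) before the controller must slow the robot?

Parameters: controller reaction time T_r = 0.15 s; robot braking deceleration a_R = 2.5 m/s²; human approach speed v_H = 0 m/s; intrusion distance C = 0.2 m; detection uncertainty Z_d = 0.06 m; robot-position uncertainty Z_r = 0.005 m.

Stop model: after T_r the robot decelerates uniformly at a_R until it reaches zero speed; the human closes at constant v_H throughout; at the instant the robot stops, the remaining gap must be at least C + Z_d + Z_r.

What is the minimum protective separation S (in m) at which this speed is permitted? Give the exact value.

braking lasts T_s = (4/5)/(5/2) = 0.3200 s
robot in T_r: 0.8000·0.1500 = 0.1200 m
braking distance = 0.8000²/(2·2.5000) = 0.1280 m
human over T_r+T_s: 0.0000·(0.1500+0.3200) = 0.0000 m
margins: 0.2000+0.0600+0.0050 = 0.2650 m
S_min ≈ 0.1200+0.1280+0.0000+0.2650  ⇒  S_min = 513/1000 m

S_min = 513/1000 m = 0.5130 m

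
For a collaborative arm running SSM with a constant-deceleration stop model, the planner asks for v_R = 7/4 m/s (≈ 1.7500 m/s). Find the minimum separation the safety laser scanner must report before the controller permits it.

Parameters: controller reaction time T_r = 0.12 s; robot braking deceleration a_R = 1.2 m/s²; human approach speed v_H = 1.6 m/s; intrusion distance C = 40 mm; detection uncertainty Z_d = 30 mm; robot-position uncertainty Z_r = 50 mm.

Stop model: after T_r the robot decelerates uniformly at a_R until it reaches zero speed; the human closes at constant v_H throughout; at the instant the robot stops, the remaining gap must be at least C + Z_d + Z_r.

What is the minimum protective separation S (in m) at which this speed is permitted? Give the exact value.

braking lasts T_s = (7/4)/(6/5) = 1.4583 s
reaction-phase robot travel = 1.7500·0.1200 = 0.2100 m
braking distance = 1.7500²/(2·1.2000) = 1.2760 m
person approaches 1.6000·(0.1200+1.4583) = 2.5253 m
C+Z_d+Z_r = 0.0400+0.0300+0.0500 = 0.1200 m
S_min ≈ 0.2100+1.2760+2.5253+0.1200  ⇒  S_min = 33051/8000 m

S_min = 33051/8000 m = 4.1314 m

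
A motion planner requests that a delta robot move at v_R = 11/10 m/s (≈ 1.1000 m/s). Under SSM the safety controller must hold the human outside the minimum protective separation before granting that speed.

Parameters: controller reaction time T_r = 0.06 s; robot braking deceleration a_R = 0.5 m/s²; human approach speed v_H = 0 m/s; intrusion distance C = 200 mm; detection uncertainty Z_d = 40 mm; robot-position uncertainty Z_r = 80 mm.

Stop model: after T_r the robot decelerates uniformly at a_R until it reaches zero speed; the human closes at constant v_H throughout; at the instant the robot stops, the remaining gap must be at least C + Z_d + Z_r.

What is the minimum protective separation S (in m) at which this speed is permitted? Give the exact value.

S_min = 399/250 m = 1.5960 m

T_s = v_R/a_R = (11/10)/(1/2) = 2.2000 s
robot covers v_R·T_r = 1.1000·0.0600 = 0.0660 m before braking
braking distance = 1.1000²/(2·0.5000) = 1.2100 m
human closes 0.0000·2.2600 = 0.0000 m
residual clearance needed = 0.2000+0.0400+0.0800 = 0.3200 m
S_min ≈ 0.0660+1.2100+0.0000+0.3200  ⇒  S_min = 399/250 m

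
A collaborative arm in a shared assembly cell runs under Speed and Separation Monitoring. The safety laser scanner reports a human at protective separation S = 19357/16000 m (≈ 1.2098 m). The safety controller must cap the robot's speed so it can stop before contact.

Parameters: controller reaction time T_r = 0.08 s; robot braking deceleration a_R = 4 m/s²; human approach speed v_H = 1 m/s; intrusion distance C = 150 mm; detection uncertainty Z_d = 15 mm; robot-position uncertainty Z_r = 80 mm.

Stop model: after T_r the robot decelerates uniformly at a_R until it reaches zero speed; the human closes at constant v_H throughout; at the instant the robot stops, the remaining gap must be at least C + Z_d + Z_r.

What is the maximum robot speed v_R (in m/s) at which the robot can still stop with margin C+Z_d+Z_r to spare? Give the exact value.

at the boundary: (1/8)·v² + (33/100)·v + (-14157/16000) = 0
  disc = (33/100)² − 4·(1/8)·(-14157/16000) = 88209/160000 ; √disc = 297/400
  v_R = (−(33/100) + 297/400) / (2·(1/8)) = 33/20 m/s
check:
T_s = v_R/a_R = (33/20)/4 = 0.4125 s
robot covers v_R·T_r = 1.6500·0.0800 = 0.1320 m before braking
braking distance = 1.6500²/(2·4.0000) = 0.3403 m
human over T_r+T_s: 1.0000·(0.0800+0.4125) = 0.4925 m
margins: 0.1500+0.0150+0.0800 = 0.2450 m
sum ≈ 0.1320+0.3403+0.4925+0.2450 ≈ 1.2098 m = S ✓

v_R_max = 33/20 m/s = 1.6500 m/s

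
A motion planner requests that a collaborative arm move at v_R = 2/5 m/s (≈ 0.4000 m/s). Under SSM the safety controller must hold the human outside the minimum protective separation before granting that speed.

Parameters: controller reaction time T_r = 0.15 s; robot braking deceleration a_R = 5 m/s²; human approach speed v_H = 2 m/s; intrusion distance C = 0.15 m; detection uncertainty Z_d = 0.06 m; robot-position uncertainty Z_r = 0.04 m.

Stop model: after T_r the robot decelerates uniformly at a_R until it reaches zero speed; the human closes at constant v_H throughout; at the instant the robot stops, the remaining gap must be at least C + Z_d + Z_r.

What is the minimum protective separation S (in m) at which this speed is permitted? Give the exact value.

S_min = 393/500 m = 0.7860 m

stop time T_s = (2/5)/5 = 0.0800 s
robot covers v_R·T_r = 0.4000·0.1500 = 0.0600 m before braking
braking distance = 0.4000²/(2·5.0000) = 0.0160 m
human over T_r+T_s: 2.0000·(0.1500+0.0800) = 0.4600 m
C+Z_d+Z_r = 0.1500+0.0600+0.0400 = 0.2500 m
S_min ≈ 0.0600+0.0160+0.4600+0.2500  ⇒  S_min = 393/500 m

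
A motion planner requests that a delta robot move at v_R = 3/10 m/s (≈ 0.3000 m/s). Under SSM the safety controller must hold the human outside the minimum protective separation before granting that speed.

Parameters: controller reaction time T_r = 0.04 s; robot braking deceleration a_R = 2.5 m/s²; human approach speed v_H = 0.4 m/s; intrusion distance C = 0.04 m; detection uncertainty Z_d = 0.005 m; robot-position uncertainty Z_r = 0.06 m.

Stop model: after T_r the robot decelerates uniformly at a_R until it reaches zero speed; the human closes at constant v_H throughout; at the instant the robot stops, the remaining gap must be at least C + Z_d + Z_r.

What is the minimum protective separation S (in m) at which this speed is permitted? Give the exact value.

S_min = 199/1000 m = 0.1990 m

braking lasts T_s = (3/10)/(5/2) = 0.1200 s
robot in T_r: 0.3000·0.0400 = 0.0120 m
braking distance = 0.3000²/(2·2.5000) = 0.0180 m
human closes 0.4000·0.1600 = 0.0640 m
residual clearance needed = 0.0400+0.0050+0.0600 = 0.1050 m
S_min ≈ 0.0120+0.0180+0.0640+0.1050  ⇒  S_min = 199/1000 m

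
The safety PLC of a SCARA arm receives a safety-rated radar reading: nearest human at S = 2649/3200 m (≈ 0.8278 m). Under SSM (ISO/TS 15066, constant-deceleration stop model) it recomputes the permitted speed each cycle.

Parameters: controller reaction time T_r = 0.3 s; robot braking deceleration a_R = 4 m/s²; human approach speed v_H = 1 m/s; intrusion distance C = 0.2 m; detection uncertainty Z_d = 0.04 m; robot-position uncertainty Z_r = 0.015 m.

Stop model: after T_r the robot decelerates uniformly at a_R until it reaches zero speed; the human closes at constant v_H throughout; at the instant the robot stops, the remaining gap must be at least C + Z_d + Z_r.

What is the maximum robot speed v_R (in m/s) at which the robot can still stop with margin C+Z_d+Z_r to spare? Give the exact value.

v_R_max = 9/20 m/s = 0.4500 m/s

collect terms ⇒ (1/8)·v_R² + (11/20)·v_R + (-873/3200) = 0
  disc = (11/20)² − 4·(1/8)·(-873/3200) = 2809/6400 ; √disc = 53/80
  v_R = (−(11/20) + 53/80) / (2·(1/8)) = 9/20 m/s
check:
braking lasts T_s = (9/20)/4 = 0.1125 s
reaction-phase robot travel = 0.4500·0.3000 = 0.1350 m
braking distance = 0.4500²/(2·4.0000) = 0.0253 m
person approaches 1.0000·(0.3000+0.1125) = 0.4125 m
margins: 0.2000+0.0400+0.0150 = 0.2550 m
sum ≈ 0.1350+0.0253+0.4125+0.2550 ≈ 0.8278 m = S ✓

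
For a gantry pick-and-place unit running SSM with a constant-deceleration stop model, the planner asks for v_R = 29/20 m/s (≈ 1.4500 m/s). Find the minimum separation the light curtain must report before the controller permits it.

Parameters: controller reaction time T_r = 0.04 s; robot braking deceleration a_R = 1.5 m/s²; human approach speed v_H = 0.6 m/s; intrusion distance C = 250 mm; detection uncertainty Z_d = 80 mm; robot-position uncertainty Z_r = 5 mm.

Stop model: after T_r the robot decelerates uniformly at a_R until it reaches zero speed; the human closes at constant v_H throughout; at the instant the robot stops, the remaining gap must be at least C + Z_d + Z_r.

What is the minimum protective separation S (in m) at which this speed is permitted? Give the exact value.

T_s = v_R/a_R = (29/20)/(3/2) = 0.9667 s
reaction-phase robot travel = 1.4500·0.0400 = 0.0580 m
robot covers 1.4500·0.9667 − ½·1.5000·0.9667² = 0.7008 m while stopping
person approaches 0.6000·(0.0400+0.9667) = 0.6040 m
margins: 0.2500+0.0800+0.0050 = 0.3350 m
S_min ≈ 0.0580+0.7008+0.6040+0.3350  ⇒  S_min = 10187/6000 m

S_min = 10187/6000 m = 1.6978 m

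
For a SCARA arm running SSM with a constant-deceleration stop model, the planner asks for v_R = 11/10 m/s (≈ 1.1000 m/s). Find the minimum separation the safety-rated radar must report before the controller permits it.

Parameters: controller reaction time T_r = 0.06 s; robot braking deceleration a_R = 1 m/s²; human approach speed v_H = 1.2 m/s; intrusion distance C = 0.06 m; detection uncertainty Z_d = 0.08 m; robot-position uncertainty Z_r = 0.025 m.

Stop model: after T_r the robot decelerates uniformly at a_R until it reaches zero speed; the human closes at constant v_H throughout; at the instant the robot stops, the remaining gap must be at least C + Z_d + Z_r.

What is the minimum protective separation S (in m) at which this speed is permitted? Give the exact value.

stop time T_s = (11/10)/1 = 1.1000 s
robot in T_r: 1.1000·0.0600 = 0.0660 m
robot covers 1.1000·1.1000 − ½·1.0000·1.1000² = 0.6050 m while stopping
human over T_r+T_s: 1.2000·(0.0600+1.1000) = 1.3920 m
C+Z_d+Z_r = 0.0600+0.0800+0.0250 = 0.1650 m
S_min ≈ 0.0660+0.6050+1.3920+0.1650  ⇒  S_min = 557/250 m

S_min = 557/250 m = 2.2280 m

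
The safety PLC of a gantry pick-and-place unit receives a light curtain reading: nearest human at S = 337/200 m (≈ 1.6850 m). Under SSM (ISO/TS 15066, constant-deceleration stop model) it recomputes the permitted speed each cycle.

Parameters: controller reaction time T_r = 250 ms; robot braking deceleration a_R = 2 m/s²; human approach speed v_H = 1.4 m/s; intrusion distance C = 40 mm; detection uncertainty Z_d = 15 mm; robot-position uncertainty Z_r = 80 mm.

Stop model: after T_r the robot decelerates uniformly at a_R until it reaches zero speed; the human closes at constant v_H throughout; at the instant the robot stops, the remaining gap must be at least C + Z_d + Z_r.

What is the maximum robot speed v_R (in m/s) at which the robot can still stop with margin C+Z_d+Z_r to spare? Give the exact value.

at the boundary: (1/4)·v² + (19/20)·v + (-6/5) = 0
  disc = (19/20)² − 4·(1/4)·(-6/5) = 841/400 ; √disc = 29/20
  v_R = (−(19/20) + 29/20) / (2·(1/4)) = 1 m/s
check:
braking lasts T_s = 1/2 = 0.5000 s
robot in T_r: 1.0000·0.2500 = 0.2500 m
robot covers 1.0000·0.5000 − ½·2.0000·0.5000² = 0.2500 m while stopping
person approaches 1.4000·(0.2500+0.5000) = 1.0500 m
residual clearance needed = 0.0400+0.0150+0.0800 = 0.1350 m
sum ≈ 0.2500+0.2500+1.0500+0.1350 ≈ 1.6850 m = S ✓

v_R_max = 1 m/s = 1.0000 m/s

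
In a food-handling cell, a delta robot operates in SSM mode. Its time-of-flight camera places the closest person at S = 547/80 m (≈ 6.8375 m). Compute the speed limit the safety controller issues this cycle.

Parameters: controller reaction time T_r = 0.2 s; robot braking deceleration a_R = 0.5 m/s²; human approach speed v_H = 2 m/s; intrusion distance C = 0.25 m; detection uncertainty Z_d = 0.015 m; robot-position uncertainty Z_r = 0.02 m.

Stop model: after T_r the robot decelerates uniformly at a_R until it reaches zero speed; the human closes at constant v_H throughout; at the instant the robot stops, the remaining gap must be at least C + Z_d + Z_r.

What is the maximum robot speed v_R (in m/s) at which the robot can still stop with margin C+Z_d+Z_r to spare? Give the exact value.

quadratic (1)·v² + (21/5)·v + (-2461/400) = 0
  disc = (21/5)² − 4·(1)·(-2461/400) = 169/4 ; √disc = 13/2
  v_R = (−(21/5) + 13/2) / (2·(1)) = 23/20 m/s
check:
braking lasts T_s = (23/20)/(1/2) = 2.3000 s
robot covers v_R·T_r = 1.1500·0.2000 = 0.2300 m before braking
robot under decel: 1.1500²/(2·0.5000) = 1.3225 m
human closes 2.0000·2.5000 = 5.0000 m
residual clearance needed = 0.2500+0.0150+0.0200 = 0.2850 m
sum ≈ 0.2300+1.3225+5.0000+0.2850 ≈ 6.8375 m = S ✓

v_R_max = 23/20 m/s = 1.1500 m/s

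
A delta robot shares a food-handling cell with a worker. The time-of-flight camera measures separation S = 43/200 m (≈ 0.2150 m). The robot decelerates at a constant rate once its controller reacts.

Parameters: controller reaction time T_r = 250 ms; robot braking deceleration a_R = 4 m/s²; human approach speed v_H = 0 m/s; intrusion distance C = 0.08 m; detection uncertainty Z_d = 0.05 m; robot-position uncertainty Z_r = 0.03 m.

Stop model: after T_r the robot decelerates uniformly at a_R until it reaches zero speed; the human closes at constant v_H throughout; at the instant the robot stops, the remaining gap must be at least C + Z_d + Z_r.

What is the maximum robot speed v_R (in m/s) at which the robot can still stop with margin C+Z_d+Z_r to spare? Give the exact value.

v_R_max = 1/5 m/s = 0.2000 m/s

collect terms ⇒ (1/8)·v_R² + (1/4)·v_R + (-11/200) = 0
  disc = (1/4)² − 4·(1/8)·(-11/200) = 9/100 ; √disc = 3/10
  v_R = (−(1/4) + 3/10) / (2·(1/8)) = 1/5 m/s
check:
T_s = v_R/a_R = (1/5)/4 = 0.0500 s
reaction-phase robot travel = 0.2000·0.2500 = 0.0500 m
robot covers 0.2000·0.0500 − ½·4.0000·0.0500² = 0.0050 m while stopping
human over T_r+T_s: 0.0000·(0.2500+0.0500) = 0.0000 m
residual clearance needed = 0.0800+0.0500+0.0300 = 0.1600 m
sum ≈ 0.0500+0.0050+0.0000+0.1600 ≈ 0.2150 m = S ✓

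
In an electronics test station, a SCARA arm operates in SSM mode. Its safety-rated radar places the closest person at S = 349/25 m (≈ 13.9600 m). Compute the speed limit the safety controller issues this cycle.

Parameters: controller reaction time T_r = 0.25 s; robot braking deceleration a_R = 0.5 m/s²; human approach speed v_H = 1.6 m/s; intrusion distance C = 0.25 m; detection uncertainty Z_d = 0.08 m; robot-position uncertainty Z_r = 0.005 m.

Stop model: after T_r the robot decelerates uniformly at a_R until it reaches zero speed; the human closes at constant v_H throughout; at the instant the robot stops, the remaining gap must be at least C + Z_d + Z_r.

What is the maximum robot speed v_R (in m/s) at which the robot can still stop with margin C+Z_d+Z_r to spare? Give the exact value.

v_R_max = 23/10 m/s = 2.3000 m/s

collect terms ⇒ (1)·v_R² + (69/20)·v_R + (-529/40) = 0
  disc = (69/20)² − 4·(1)·(-529/40) = 25921/400 ; √disc = 161/20
  v_R = (−(69/20) + 161/20) / (2·(1)) = 23/10 m/s
check:
stop time T_s = (23/10)/(1/2) = 4.6000 s
robot covers v_R·T_r = 2.3000·0.2500 = 0.5750 m before braking
braking distance = 2.3000²/(2·0.5000) = 5.2900 m
human closes 1.6000·4.8500 = 7.7600 m
C+Z_d+Z_r = 0.2500+0.0800+0.0050 = 0.3350 m
sum ≈ 0.5750+5.2900+7.7600+0.3350 ≈ 13.9600 m = S ✓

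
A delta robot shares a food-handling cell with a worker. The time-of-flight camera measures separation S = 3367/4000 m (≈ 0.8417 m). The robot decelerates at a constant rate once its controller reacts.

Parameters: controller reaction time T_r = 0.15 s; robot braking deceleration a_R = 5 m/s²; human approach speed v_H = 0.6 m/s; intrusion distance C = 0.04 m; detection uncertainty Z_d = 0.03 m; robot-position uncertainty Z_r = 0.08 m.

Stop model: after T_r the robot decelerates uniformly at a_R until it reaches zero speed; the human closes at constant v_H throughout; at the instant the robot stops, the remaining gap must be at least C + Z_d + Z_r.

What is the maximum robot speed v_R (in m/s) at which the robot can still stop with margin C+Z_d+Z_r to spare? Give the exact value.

quadratic (1/10)·v² + (27/100)·v + (-2407/4000) = 0
  disc = (27/100)² − 4·(1/10)·(-2407/4000) = 196/625 ; √disc = 14/25
  v_R = (−(27/100) + 14/25) / (2·(1/10)) = 29/20 m/s
check:
T_s = v_R/a_R = (29/20)/5 = 0.2900 s
robot in T_r: 1.4500·0.1500 = 0.2175 m
robot covers 1.4500·0.2900 − ½·5.0000·0.2900² = 0.2102 m while stopping
human closes 0.6000·0.4400 = 0.2640 m
residual clearance needed = 0.0400+0.0300+0.0800 = 0.1500 m
sum ≈ 0.2175+0.2102+0.2640+0.1500 ≈ 0.8417 m = S ✓

v_R_max = 29/20 m/s = 1.4500 m/s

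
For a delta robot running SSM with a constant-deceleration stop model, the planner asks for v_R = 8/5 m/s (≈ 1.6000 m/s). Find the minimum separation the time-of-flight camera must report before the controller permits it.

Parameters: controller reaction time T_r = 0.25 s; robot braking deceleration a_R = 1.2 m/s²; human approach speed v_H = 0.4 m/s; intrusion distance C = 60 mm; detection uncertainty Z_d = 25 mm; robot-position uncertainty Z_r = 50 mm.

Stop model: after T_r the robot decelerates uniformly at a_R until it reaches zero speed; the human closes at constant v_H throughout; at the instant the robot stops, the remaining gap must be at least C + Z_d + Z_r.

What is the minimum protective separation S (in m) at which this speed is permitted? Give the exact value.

T_s = v_R/a_R = (8/5)/(6/5) = 1.3333 s
reaction-phase robot travel = 1.6000·0.2500 = 0.4000 m
robot covers 1.6000·1.3333 − ½·1.2000·1.3333² = 1.0667 m while stopping
person approaches 0.4000·(0.2500+1.3333) = 0.6333 m
margins: 0.0600+0.0250+0.0500 = 0.1350 m
S_min ≈ 0.4000+1.0667+0.6333+0.1350  ⇒  S_min = 447/200 m

S_min = 447/200 m = 2.2350 m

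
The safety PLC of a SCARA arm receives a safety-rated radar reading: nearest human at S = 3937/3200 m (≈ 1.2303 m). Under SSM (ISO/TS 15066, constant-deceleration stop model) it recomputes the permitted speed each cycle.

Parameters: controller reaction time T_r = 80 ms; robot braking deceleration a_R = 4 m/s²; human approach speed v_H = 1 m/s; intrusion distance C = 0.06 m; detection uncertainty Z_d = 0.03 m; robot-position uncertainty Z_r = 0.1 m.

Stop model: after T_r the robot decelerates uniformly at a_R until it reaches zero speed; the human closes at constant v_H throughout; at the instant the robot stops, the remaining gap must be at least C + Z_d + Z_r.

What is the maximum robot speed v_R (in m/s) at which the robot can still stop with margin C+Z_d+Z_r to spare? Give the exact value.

quadratic (1/8)·v² + (33/100)·v + (-3073/3200) = 0
  disc = (33/100)² − 4·(1/8)·(-3073/3200) = 94249/160000 ; √disc = 307/400
  v_R = (−(33/100) + 307/400) / (2·(1/8)) = 7/4 m/s
check:
braking lasts T_s = (7/4)/4 = 0.4375 s
robot covers v_R·T_r = 1.7500·0.0800 = 0.1400 m before braking
braking distance = 1.7500²/(2·4.0000) = 0.3828 m
person approaches 1.0000·(0.0800+0.4375) = 0.5175 m
margins: 0.0600+0.0300+0.1000 = 0.1900 m
sum ≈ 0.1400+0.3828+0.5175+0.1900 ≈ 1.2303 m = S ✓

v_R_max = 7/4 m/s = 1.7500 m/s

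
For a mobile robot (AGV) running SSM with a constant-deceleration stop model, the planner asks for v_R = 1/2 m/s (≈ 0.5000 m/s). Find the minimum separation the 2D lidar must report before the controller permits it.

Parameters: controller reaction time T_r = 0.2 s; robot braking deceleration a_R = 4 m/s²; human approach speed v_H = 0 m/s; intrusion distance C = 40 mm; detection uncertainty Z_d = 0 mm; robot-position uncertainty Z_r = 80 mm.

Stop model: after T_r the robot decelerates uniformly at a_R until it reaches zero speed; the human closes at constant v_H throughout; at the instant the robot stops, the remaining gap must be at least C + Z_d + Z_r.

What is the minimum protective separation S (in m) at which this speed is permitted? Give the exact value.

S_min = 201/800 m = 0.2512 m

braking lasts T_s = (1/2)/4 = 0.1250 s
reaction-phase robot travel = 0.5000·0.2000 = 0.1000 m
robot under decel: 0.5000²/(2·4.0000) = 0.0312 m
person approaches 0.0000·(0.2000+0.1250) = 0.0000 m
C+Z_d+Z_r = 0.0400+0.0000+0.0800 = 0.1200 m
S_min ≈ 0.1000+0.0312+0.0000+0.1200  ⇒  S_min = 201/800 m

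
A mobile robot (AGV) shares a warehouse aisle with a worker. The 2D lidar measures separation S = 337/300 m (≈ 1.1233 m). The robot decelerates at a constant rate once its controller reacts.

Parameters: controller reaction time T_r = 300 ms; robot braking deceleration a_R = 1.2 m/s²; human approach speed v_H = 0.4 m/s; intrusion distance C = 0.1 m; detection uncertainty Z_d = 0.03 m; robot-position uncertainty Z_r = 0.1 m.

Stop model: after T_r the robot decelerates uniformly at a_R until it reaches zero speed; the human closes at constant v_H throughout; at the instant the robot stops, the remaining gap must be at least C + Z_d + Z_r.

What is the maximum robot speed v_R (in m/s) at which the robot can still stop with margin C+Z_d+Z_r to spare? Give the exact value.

v_R_max = 4/5 m/s = 0.8000 m/s

collect terms ⇒ (5/12)·v_R² + (19/30)·v_R + (-58/75) = 0
  disc = (19/30)² − 4·(5/12)·(-58/75) = 169/100 ; √disc = 13/10
  v_R = (−(19/30) + 13/10) / (2·(5/12)) = 4/5 m/s
check:
braking lasts T_s = (4/5)/(6/5) = 0.6667 s
robot in T_r: 0.8000·0.3000 = 0.2400 m
robot covers 0.8000·0.6667 − ½·1.2000·0.6667² = 0.2667 m while stopping
human closes 0.4000·0.9667 = 0.3867 m
C+Z_d+Z_r = 0.1000+0.0300+0.1000 = 0.2300 m
sum ≈ 0.2400+0.2667+0.3867+0.2300 ≈ 1.1233 m = S ✓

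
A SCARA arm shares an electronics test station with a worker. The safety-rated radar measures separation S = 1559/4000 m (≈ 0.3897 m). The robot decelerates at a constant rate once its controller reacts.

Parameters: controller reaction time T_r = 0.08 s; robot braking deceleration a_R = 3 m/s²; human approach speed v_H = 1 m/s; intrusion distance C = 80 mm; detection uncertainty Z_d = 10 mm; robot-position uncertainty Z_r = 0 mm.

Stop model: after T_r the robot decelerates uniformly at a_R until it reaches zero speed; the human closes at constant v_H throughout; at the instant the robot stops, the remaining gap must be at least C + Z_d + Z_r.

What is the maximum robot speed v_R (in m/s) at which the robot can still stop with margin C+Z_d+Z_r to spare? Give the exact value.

v_R_max = 9/20 m/s = 0.4500 m/s

collect terms ⇒ (1/6)·v_R² + (31/75)·v_R + (-879/4000) = 0
  disc = (31/75)² − 4·(1/6)·(-879/4000) = 28561/90000 ; √disc = 169/300
  v_R = (−(31/75) + 169/300) / (2·(1/6)) = 9/20 m/s
check:
stop time T_s = (9/20)/3 = 0.1500 s
robot in T_r: 0.4500·0.0800 = 0.0360 m
braking distance = 0.4500²/(2·3.0000) = 0.0338 m
person approaches 1.0000·(0.0800+0.1500) = 0.2300 m
residual clearance needed = 0.0800+0.0100+0.0000 = 0.0900 m
sum ≈ 0.0360+0.0338+0.2300+0.0900 ≈ 0.3897 m = S ✓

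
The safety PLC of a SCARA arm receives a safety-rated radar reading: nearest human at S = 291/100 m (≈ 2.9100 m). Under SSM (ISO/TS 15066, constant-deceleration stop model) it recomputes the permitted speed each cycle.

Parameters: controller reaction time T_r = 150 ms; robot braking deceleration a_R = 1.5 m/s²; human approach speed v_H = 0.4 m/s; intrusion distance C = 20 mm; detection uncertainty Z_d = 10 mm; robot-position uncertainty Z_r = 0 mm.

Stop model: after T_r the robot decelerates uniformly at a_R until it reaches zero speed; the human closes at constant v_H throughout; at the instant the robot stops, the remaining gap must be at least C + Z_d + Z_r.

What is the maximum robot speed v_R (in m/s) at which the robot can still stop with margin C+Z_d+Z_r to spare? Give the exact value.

v_R_max = 47/20 m/s = 2.3500 m/s

collect terms ⇒ (1/3)·v_R² + (5/12)·v_R + (-141/50) = 0
  disc = (5/12)² − 4·(1/3)·(-141/50) = 14161/3600 ; √disc = 119/60
  v_R = (−(5/12) + 119/60) / (2·(1/3)) = 47/20 m/s
check:
T_s = v_R/a_R = (47/20)/(3/2) = 1.5667 s
robot in T_r: 2.3500·0.1500 = 0.3525 m
robot under decel: 2.3500²/(2·1.5000) = 1.8408 m
human closes 0.4000·1.7167 = 0.6867 m
residual clearance needed = 0.0200+0.0100+0.0000 = 0.0300 m
sum ≈ 0.3525+1.8408+0.6867+0.0300 ≈ 2.9100 m = S ✓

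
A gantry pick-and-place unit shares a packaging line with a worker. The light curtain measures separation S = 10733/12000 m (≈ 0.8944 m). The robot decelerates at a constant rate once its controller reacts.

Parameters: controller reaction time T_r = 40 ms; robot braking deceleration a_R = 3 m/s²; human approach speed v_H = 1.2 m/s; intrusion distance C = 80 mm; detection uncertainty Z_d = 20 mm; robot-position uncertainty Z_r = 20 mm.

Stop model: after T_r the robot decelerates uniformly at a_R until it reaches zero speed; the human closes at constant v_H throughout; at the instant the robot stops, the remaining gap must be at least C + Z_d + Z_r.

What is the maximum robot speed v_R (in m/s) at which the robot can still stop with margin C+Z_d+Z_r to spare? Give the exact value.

v_R_max = 23/20 m/s = 1.1500 m/s

quadratic (1/6)·v² + (11/25)·v + (-8717/12000) = 0
  disc = (11/25)² − 4·(1/6)·(-8717/12000) = 61009/90000 ; √disc = 247/300
  v_R = (−(11/25) + 247/300) / (2·(1/6)) = 23/20 m/s
check:
braking lasts T_s = (23/20)/3 = 0.3833 s
robot in T_r: 1.1500·0.0400 = 0.0460 m
braking distance = 1.1500²/(2·3.0000) = 0.2204 m
human over T_r+T_s: 1.2000·(0.0400+0.3833) = 0.5080 m
residual clearance needed = 0.0800+0.0200+0.0200 = 0.1200 m
sum ≈ 0.0460+0.2204+0.5080+0.1200 ≈ 0.8944 m = S ✓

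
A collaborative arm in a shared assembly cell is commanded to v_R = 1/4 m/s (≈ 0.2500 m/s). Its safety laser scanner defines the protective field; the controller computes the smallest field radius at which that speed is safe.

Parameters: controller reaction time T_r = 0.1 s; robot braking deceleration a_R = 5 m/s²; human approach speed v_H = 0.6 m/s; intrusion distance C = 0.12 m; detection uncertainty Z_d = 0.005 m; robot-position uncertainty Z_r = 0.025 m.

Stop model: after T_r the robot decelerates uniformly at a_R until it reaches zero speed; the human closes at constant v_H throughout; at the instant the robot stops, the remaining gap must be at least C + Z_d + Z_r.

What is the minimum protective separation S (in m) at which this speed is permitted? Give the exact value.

S_min = 217/800 m = 0.2712 m

T_s = v_R/a_R = (1/4)/5 = 0.0500 s
robot in T_r: 0.2500·0.1000 = 0.0250 m
braking distance = 0.2500²/(2·5.0000) = 0.0063 m
person approaches 0.6000·(0.1000+0.0500) = 0.0900 m
margins: 0.1200+0.0050+0.0250 = 0.1500 m
S_min ≈ 0.0250+0.0063+0.0900+0.1500  ⇒  S_min = 217/800 m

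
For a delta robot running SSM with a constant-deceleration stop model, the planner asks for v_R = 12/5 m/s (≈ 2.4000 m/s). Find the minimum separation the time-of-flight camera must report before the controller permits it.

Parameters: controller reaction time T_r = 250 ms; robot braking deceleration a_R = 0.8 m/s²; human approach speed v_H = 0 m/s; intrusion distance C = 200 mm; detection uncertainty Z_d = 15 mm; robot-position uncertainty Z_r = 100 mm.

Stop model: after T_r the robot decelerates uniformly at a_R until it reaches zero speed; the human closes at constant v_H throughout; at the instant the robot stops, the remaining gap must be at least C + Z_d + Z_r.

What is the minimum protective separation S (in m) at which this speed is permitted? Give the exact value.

S_min = 903/200 m = 4.5150 m

stop time T_s = (12/5)/(4/5) = 3.0000 s
robot covers v_R·T_r = 2.4000·0.2500 = 0.6000 m before braking
robot covers 2.4000·3.0000 − ½·0.8000·3.0000² = 3.6000 m while stopping
person approaches 0.0000·(0.2500+3.0000) = 0.0000 m
C+Z_d+Z_r = 0.2000+0.0150+0.1000 = 0.3150 m
S_min ≈ 0.6000+3.6000+0.0000+0.3150  ⇒  S_min = 903/200 m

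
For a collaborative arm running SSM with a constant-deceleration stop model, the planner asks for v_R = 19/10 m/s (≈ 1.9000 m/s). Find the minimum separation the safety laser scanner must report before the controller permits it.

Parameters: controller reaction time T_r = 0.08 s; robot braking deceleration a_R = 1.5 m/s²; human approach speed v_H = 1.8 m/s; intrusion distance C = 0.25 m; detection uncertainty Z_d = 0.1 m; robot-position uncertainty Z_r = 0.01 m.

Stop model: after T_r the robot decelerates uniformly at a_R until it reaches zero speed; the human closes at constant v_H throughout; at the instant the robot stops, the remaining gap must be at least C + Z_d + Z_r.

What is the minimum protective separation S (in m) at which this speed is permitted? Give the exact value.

stop time T_s = (19/10)/(3/2) = 1.2667 s
reaction-phase robot travel = 1.9000·0.0800 = 0.1520 m
robot covers 1.9000·1.2667 − ½·1.5000·1.2667² = 1.2033 m while stopping
human closes 1.8000·1.3467 = 2.4240 m
margins: 0.2500+0.1000+0.0100 = 0.3600 m
S_min ≈ 0.1520+1.2033+2.4240+0.3600  ⇒  S_min = 6209/1500 m

S_min = 6209/1500 m = 4.1393 m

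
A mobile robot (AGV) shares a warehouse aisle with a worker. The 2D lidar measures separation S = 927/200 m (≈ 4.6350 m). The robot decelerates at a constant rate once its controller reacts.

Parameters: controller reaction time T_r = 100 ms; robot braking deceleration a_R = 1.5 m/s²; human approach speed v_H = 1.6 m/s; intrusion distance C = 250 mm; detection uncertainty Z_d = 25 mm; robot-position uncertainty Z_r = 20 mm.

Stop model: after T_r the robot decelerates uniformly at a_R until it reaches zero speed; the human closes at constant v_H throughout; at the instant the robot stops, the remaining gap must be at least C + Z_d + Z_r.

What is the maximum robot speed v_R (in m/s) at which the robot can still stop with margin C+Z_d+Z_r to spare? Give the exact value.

at the boundary: (1/3)·v² + (7/6)·v + (-209/50) = 0
  disc = (7/6)² − 4·(1/3)·(-209/50) = 6241/900 ; √disc = 79/30
  v_R = (−(7/6) + 79/30) / (2·(1/3)) = 11/5 m/s
check:
braking lasts T_s = (11/5)/(3/2) = 1.4667 s
robot in T_r: 2.2000·0.1000 = 0.2200 m
braking distance = 2.2000²/(2·1.5000) = 1.6133 m
person approaches 1.6000·(0.1000+1.4667) = 2.5067 m
margins: 0.2500+0.0250+0.0200 = 0.2950 m
sum ≈ 0.2200+1.6133+2.5067+0.2950 ≈ 4.6350 m = S ✓

v_R_max = 11/5 m/s = 2.2000 m/s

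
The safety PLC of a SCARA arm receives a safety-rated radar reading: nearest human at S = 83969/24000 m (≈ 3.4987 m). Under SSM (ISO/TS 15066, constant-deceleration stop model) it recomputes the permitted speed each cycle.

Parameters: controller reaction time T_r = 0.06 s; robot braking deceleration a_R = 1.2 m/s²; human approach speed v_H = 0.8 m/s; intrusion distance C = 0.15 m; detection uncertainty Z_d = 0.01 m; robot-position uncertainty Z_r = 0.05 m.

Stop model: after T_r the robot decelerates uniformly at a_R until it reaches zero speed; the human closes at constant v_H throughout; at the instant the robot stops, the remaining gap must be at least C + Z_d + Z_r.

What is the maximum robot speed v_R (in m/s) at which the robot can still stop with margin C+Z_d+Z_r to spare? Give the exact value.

collect terms ⇒ (5/12)·v_R² + (109/150)·v_R + (-77777/24000) = 0
  disc = (109/150)² − 4·(5/12)·(-77777/24000) = 237169/40000 ; √disc = 487/200
  v_R = (−(109/150) + 487/200) / (2·(5/12)) = 41/20 m/s
check:
stop time T_s = (41/20)/(6/5) = 1.7083 s
robot covers v_R·T_r = 2.0500·0.0600 = 0.1230 m before braking
braking distance = 2.0500²/(2·1.2000) = 1.7510 m
human closes 0.8000·1.7683 = 1.4147 m
residual clearance needed = 0.1500+0.0100+0.0500 = 0.2100 m
sum ≈ 0.1230+1.7510+1.4147+0.2100 ≈ 3.4987 m = S ✓

v_R_max = 41/20 m/s = 2.0500 m/s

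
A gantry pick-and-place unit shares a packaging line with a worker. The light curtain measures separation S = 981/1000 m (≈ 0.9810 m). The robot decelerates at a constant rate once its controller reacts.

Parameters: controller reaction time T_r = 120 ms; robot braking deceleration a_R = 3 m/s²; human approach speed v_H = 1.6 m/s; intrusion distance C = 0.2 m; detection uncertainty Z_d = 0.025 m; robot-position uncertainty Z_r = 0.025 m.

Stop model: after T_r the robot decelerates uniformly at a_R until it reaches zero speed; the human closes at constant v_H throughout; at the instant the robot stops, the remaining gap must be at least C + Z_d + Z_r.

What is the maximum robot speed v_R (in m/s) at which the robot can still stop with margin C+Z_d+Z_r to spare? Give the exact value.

v_R_max = 7/10 m/s = 0.7000 m/s

quadratic (1/6)·v² + (49/75)·v + (-539/1000) = 0
  disc = (49/75)² − 4·(1/6)·(-539/1000) = 17689/22500 ; √disc = 133/150
  v_R = (−(49/75) + 133/150) / (2·(1/6)) = 7/10 m/s
check:
T_s = v_R/a_R = (7/10)/3 = 0.2333 s
robot in T_r: 0.7000·0.1200 = 0.0840 m
robot under decel: 0.7000²/(2·3.0000) = 0.0817 m
human closes 1.6000·0.3533 = 0.5653 m
margins: 0.2000+0.0250+0.0250 = 0.2500 m
sum ≈ 0.0840+0.0817+0.5653+0.2500 ≈ 0.9810 m = S ✓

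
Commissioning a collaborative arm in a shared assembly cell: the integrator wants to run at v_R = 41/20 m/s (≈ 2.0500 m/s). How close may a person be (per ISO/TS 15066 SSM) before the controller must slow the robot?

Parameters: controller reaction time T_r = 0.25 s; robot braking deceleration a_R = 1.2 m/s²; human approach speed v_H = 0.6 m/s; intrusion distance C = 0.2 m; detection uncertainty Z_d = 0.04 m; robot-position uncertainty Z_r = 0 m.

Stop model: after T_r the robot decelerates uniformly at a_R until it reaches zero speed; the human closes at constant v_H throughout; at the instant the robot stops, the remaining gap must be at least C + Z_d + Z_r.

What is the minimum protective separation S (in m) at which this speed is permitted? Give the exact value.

stop time T_s = (41/20)/(6/5) = 1.7083 s
robot in T_r: 2.0500·0.2500 = 0.5125 m
braking distance = 2.0500²/(2·1.2000) = 1.7510 m
person approaches 0.6000·(0.2500+1.7083) = 1.1750 m
C+Z_d+Z_r = 0.2000+0.0400+0.0000 = 0.2400 m
S_min ≈ 0.5125+1.7510+1.1750+0.2400  ⇒  S_min = 17657/4800 m

S_min = 17657/4800 m = 3.6785 m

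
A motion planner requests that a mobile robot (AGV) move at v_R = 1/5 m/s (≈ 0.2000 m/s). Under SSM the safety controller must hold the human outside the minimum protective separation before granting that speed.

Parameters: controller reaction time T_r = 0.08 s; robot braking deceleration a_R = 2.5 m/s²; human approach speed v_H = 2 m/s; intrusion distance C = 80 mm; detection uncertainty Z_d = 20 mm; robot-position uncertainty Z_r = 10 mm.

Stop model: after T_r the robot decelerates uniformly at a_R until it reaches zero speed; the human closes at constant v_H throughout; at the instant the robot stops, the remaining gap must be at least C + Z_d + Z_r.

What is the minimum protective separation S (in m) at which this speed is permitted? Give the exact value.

S_min = 227/500 m = 0.4540 m

stop time T_s = (1/5)/(5/2) = 0.0800 s
reaction-phase robot travel = 0.2000·0.0800 = 0.0160 m
robot under decel: 0.2000²/(2·2.5000) = 0.0080 m
human closes 2.0000·0.1600 = 0.3200 m
residual clearance needed = 0.0800+0.0200+0.0100 = 0.1100 m
S_min ≈ 0.0160+0.0080+0.3200+0.1100  ⇒  S_min = 227/500 m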